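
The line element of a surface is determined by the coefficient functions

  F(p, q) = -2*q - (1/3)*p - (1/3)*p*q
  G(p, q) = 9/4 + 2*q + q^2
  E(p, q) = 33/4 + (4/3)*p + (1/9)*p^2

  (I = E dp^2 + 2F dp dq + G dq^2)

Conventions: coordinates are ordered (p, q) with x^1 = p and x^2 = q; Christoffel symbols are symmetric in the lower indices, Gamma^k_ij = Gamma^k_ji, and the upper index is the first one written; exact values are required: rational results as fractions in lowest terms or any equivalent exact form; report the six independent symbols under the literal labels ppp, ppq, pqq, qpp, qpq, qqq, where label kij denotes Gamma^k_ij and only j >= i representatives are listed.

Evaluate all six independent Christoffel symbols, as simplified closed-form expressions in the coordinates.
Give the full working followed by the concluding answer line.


E = 33/4 + (4/3)*p + (1/9)*p^2; F = -2*q - (1/3)*p - (1/3)*p*q; G = 9/4 + 2*q + q^2
Gamma^k_ij = (1/2) g^{kl} (d_i g_jl + d_j g_il - d_l g_ij), with g^inv = (1/(EG-F^2)) [[G, -F], [-F, E]]
first partials: E_p = 4/3 + (2/9)*p, E_q = 0, F_p = -1/3 - (1/3)*q, F_q = -2 - (1/3)*p, G_p = 0, G_q = 2 + 2*q
D = EG - F^2 = 297/16 + (33/2)*q + 3*p + (17/4)*q^2 + (4/3)*p*q + (5/36)*p^2
expanded: Gamma^p_pp = (G E_p - 2F F_p + F E_q)/(2D), Gamma^p_pq = (G E_q - F G_p)/(2D), Gamma^p_qq = (2G F_q - G G_p - F G_q)/(2D), Gamma^q_pp = (2E F_p - E E_q - F E_p)/(2D), Gamma^q_pq = (E G_p - F E_q)/(2D), Gamma^q_qq = (E G_q - 2F F_q + F G_p)/(2D); substitute and cancel common factors

Answer: Gamma_ppp = (20*p + 96*q + 216)/(20*p^2 + 192*p*q + 432*p + 612*q^2 + 2376*q + 2673), Gamma_ppq = 0, Gamma_pqq = (-60*p - 288*q - 648)/(20*p^2 + 192*p*q + 432*p + 612*q^2 + 2376*q + 2673), Gamma_qpp = (-32*p - 204*q - 396)/(20*p^2 + 192*p*q + 432*p + 612*q^2 + 2376*q + 2673), Gamma_qpq = 0, Gamma_qqq = (96*p + 612*q + 1188)/(20*p^2 + 192*p*q + 432*p + 612*q^2 + 2376*q + 2673)


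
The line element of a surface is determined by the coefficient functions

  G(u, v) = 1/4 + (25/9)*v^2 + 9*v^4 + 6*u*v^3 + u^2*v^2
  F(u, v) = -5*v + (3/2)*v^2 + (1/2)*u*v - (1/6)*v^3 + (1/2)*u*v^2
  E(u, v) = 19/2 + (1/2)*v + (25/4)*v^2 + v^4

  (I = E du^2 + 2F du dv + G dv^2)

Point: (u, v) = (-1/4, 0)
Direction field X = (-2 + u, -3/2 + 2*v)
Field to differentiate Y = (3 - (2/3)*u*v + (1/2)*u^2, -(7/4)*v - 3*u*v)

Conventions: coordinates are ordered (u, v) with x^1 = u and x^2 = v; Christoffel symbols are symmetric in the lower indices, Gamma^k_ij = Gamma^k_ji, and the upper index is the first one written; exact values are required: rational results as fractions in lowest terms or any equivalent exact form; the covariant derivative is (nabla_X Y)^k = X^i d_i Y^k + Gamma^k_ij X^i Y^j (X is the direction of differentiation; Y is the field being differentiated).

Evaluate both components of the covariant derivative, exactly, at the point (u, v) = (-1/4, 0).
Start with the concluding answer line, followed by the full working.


Answer: (nabla_X Y)^u = 469/2432, (nabla_X Y)^v = 1065/128

E = 19/2, F = 0, G = 1/4 at the point
E_u = 0, E_v = 1/2, F_u = 0, F_v = -41/8, G_u = 0, G_v = 0
EG - F^2 = 19/8;  g^inv = (8/19) * [[1/4, 0], [0, 19/2]]
first-kind symbols [ij,l] = (1/2)(d_i g_jl + d_j g_il - d_l g_ij): [uu,u] = E_u/2 = 0, [uu,v] = F_u - E_v/2 = -1/4, [uv,u] = E_v/2 = 1/4, [uv,v] = G_u/2 = 0, [vv,u] = F_v - G_u/2 = -41/8, [vv,v] = G_v/2 = 0
Gamma^u_ij = (G*[ij,u] - F*[ij,v])/(EG - F^2), Gamma^v_ij = (E*[ij,v] - F*[ij,u])/(EG - F^2)
Gamma_uuu = 0, Gamma_uuv = 1/38, Gamma_uvv = -41/76, Gamma_vuu = -1, Gamma_vuv = 0, Gamma_vvv = 0
X = (-9/4, -3/2), Y = (97/32, 0) at the point


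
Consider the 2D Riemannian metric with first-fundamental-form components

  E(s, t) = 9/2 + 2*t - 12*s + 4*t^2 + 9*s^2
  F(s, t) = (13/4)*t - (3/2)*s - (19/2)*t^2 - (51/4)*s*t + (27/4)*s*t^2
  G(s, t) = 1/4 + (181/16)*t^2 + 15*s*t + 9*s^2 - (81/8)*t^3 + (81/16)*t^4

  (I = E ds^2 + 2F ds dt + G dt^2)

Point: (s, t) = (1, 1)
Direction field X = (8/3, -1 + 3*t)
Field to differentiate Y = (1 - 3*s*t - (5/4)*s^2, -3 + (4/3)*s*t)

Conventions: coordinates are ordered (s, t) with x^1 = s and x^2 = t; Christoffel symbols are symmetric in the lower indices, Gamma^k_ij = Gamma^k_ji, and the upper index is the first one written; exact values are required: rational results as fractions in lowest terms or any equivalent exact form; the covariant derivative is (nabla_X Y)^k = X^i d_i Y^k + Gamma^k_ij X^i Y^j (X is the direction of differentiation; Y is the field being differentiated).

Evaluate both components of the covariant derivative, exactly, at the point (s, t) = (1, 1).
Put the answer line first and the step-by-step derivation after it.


Answer: (nabla_X Y)^s = -245287/5715, (nabla_X Y)^t = -8780/1143

E = 15/2, F = -55/4, G = 61/2 at the point
E_s = 6, E_t = 10, F_s = -15/2, F_t = -15, G_s = 33, G_t = 55/2
EG - F^2 = 635/16;  g^inv = (16/635) * [[61/2, 55/4], [55/4, 15/2]]
first-kind symbols [ij,l] = (1/2)(d_i g_jl + d_j g_il - d_l g_ij): [ss,s] = E_s/2 = 3, [ss,t] = F_s - E_t/2 = -25/2, [st,s] = E_t/2 = 5, [st,t] = G_s/2 = 33/2, [tt,s] = F_t - G_s/2 = -63/2, [tt,t] = G_t/2 = 55/4
Gamma^s_ij = (G*[ij,s] - F*[ij,t])/(EG - F^2), Gamma^t_ij = (E*[ij,t] - F*[ij,s])/(EG - F^2)
Gamma_sss = -1286/635, Gamma_sst = 1214/127, Gamma_stt = -12347/635, Gamma_tss = -168/127, Gamma_tst = 616/127, Gamma_ttt = -1056/127
X = (8/3, 2), Y = (-13/4, -5/3) at the point


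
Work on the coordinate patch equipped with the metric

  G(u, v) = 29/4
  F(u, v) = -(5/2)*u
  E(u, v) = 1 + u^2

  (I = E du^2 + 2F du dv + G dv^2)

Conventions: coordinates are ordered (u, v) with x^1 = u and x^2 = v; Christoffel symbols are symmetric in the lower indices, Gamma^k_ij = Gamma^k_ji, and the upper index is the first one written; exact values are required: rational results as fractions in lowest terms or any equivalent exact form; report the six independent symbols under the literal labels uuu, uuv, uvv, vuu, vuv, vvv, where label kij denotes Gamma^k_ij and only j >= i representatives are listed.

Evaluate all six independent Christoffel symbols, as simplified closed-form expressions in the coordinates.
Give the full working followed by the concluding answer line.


E = 1 + u^2; F = -(5/2)*u; G = 29/4
Gamma^k_ij = (1/2) g^{kl} (d_i g_jl + d_j g_il - d_l g_ij), with g^inv = (1/(EG-F^2)) [[G, -F], [-F, E]]
first partials: E_u = 2*u, E_v = 0, F_u = -5/2, F_v = 0, G_u = 0, G_v = 0
D = EG - F^2 = 29/4 + u^2
expanded: Gamma^u_uu = (G E_u - 2F F_u + F E_v)/(2D), Gamma^u_uv = (G E_v - F G_u)/(2D), Gamma^u_vv = (2G F_v - G G_u - F G_v)/(2D), Gamma^v_uu = (2E F_u - E E_v - F E_u)/(2D), Gamma^v_uv = (E G_u - F E_v)/(2D), Gamma^v_vv = (E G_v - 2F F_v + F G_u)/(2D); substitute and cancel common factors

Answer: Gamma_uuu = 4*u/(4*u^2 + 29), Gamma_uuv = 0, Gamma_uvv = 0, Gamma_vuu = -10/(4*u^2 + 29), Gamma_vuv = 0, Gamma_vvv = 0


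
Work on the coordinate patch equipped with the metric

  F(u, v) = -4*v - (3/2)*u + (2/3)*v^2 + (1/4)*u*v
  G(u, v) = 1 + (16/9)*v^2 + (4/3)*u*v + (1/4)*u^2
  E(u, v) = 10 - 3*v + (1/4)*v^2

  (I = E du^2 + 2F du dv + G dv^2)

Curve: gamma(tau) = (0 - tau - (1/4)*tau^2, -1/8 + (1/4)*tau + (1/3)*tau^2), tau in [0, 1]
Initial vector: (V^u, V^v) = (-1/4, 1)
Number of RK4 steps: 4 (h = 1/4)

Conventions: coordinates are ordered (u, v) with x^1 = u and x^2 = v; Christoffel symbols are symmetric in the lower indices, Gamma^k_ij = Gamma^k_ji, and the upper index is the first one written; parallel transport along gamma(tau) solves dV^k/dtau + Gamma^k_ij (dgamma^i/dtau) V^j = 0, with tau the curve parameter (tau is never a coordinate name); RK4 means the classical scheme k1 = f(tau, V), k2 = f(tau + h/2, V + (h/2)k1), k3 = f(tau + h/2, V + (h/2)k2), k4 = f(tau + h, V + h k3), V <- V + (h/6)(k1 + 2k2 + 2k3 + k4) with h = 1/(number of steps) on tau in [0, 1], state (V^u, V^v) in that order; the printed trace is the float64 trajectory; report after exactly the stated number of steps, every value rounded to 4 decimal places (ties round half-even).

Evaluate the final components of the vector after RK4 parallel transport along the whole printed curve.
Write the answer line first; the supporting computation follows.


Answer: V^u = -0.2245, V^v = 1.0005

gamma'(tau) = (-1 - (1/2)*tau, 1/4 + (2/3)*tau); f(tau, V)^k = -Gamma^k_ij(gamma(tau)) gamma'^i(tau) V^j; h = 1/4; intermediate values shown to 6 dp
curve data and Christoffel symbols at the stage parameters:
  tau = 0.000000: gamma = (0.000000, -0.125000), gamma' = (-1.000000, 0.250000); Gamma_uuu = 0.000000, Gamma_uuv = -0.147141, Gamma_uvv = -0.392376, Gamma_vuu = 0.000000, Gamma_vuv = -0.008008, Gamma_vvv = -0.021354
  tau = 0.125000: gamma = (-0.128906, -0.088542), gamma' = (-1.062500, 0.333333); Gamma_uuu = 0.000000, Gamma_uuv = -0.147767, Gamma_uvv = -0.394046, Gamma_vuu = 0.000000, Gamma_vuv = -0.008859, Gamma_vvv = -0.023624
  tau = 0.250000: gamma = (-0.265625, -0.041667), gamma' = (-1.125000, 0.416667); Gamma_uuu = 0.000000, Gamma_uuv = -0.148650, Gamma_uvv = -0.396399, Gamma_vuu = 0.000000, Gamma_vuv = -0.009269, Gamma_vvv = -0.024718
  tau = 0.375000: gamma = (-0.410156, 0.015625), gamma' = (-1.187500, 0.500000); Gamma_uuu = 0.000000, Gamma_uuv = -0.149802, Gamma_uvv = -0.399472, Gamma_vuu = 0.000000, Gamma_vuv = -0.009224, Gamma_vvv = -0.024598
  tau = 0.500000: gamma = (-0.562500, 0.083333), gamma' = (-1.250000, 0.583333); Gamma_uuu = 0.000000, Gamma_uuv = -0.151233, Gamma_uvv = -0.403289, Gamma_vuu = 0.000000, Gamma_vuv = -0.008698, Gamma_vvv = -0.023194
  tau = 0.625000: gamma = (-0.722656, 0.161458), gamma' = (-1.312500, 0.666667); Gamma_uuu = 0.000000, Gamma_uuv = -0.152946, Gamma_uvv = -0.407856, Gamma_vuu = 0.000000, Gamma_vuv = -0.007652, Gamma_vvv = -0.020405
  tau = 0.750000: gamma = (-0.890625, 0.250000), gamma' = (-1.375000, 0.750000); Gamma_uuu = 0.000000, Gamma_uuv = -0.154934, Gamma_uvv = -0.413156, Gamma_vuu = 0.000000, Gamma_vuv = -0.006035, Gamma_vvv = -0.016092
  tau = 0.875000: gamma = (-1.066406, 0.348958), gamma' = (-1.437500, 0.833333); Gamma_uuu = 0.000000, Gamma_uuv = -0.157180, Gamma_uvv = -0.419146, Gamma_vuu = 0.000000, Gamma_vuv = -0.003779, Gamma_vvv = -0.010076
  tau = 1.000000: gamma = (-1.250000, 0.458333), gamma' = (-1.500000, 0.916667); Gamma_uuu = 0.000000, Gamma_uuv = -0.159652, Gamma_uvv = -0.425740, Gamma_vuu = 0.000000, Gamma_vuv = -0.000800, Gamma_vvv = -0.002134
step 0: V^u = -0.2500, V^v = 1.0000
step 1: k1 = (-0.058243, -0.003170), k2 = (-0.038316, -0.002297), k3 = (-0.038197, -0.002290), k4 = (-0.018139, -0.001131); V <- V + (h/6)(k1 + 2k2 + 2k3 + k4): V^u = -0.2596, V^v = 0.9994
step 2: k1 = (-0.018140, -0.001131), k2 = (0.002220, 0.000137), k3 = (0.002414, 0.000149), k4 = (0.023341, 0.001342); V <- V + (h/6)(k1 + 2k2 + 2k3 + k4): V^u = -0.2590, V^v = 0.9995
step 3: k1 = (0.023341, 0.001342), k2 = (0.045030, 0.002253), k3 = (0.045315, 0.002267), k4 = (0.068063, 0.002651); V <- V + (h/6)(k1 + 2k2 + 2k3 + k4): V^u = -0.2476, V^v = 1.0000
step 4: k1 = (0.068062, 0.002651), k2 = (0.092066, 0.002213), k3 = (0.092452, 0.002223), k4 = (0.118013, 0.000592); V <- V + (h/6)(k1 + 2k2 + 2k3 + k4): V^u = -0.2245, V^v = 1.0005


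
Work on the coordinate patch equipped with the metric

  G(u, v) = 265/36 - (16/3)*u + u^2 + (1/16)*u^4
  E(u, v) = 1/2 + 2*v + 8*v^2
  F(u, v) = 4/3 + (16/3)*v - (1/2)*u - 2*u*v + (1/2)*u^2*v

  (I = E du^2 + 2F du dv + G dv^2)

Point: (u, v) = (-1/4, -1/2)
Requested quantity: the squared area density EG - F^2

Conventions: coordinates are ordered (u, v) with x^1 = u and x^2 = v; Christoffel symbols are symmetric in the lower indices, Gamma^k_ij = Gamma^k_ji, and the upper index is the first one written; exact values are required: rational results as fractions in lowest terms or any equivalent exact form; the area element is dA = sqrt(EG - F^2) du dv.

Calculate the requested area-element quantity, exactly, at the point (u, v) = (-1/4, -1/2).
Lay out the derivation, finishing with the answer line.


E = 3/2, F = -283/192, G = 322825/36864; EG - F^2 = 808297/73728

Answer: EG - F^2 = 808297/73728


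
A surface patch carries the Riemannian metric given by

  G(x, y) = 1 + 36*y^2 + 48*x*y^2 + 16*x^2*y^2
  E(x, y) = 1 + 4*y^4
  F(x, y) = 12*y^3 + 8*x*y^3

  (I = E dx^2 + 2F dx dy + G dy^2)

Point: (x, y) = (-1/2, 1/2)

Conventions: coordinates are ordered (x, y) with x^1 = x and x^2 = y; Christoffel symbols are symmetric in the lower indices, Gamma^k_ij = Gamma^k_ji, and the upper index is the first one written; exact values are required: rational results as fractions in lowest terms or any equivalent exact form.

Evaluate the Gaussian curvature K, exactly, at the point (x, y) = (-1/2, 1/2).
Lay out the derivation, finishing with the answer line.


E = 5/4, F = 1, G = 5, EG - F^2 = 21/4 at the point
E_x = 0, E_y = 2, F_x = 1, F_y = 6, G_x = 8, G_y = 16
E_yy = 12, F_xy = 6, G_xx = 8
Compute both Brioschi determinants and normalise by (EG - F^2)^2.
M1 = [[-E_yy/2 + F_xy - G_xx/2, E_x/2, F_x - E_y/2], [F_y - G_x/2, E, F], [G_y/2, F, G]] = [[-4, 0, 0], [2, 5/4, 1], [8, 1, 5]]; det M1 = -21
M2 = [[0, E_y/2, G_x/2], [E_y/2, E, F], [G_x/2, F, G]] = [[0, 1, 4], [1, 5/4, 1], [4, 1, 5]]; det M2 = -17
det M1 - det M2 = -4; K = -4 / (21/4)^2 = -64/441

Answer: K = -64/441


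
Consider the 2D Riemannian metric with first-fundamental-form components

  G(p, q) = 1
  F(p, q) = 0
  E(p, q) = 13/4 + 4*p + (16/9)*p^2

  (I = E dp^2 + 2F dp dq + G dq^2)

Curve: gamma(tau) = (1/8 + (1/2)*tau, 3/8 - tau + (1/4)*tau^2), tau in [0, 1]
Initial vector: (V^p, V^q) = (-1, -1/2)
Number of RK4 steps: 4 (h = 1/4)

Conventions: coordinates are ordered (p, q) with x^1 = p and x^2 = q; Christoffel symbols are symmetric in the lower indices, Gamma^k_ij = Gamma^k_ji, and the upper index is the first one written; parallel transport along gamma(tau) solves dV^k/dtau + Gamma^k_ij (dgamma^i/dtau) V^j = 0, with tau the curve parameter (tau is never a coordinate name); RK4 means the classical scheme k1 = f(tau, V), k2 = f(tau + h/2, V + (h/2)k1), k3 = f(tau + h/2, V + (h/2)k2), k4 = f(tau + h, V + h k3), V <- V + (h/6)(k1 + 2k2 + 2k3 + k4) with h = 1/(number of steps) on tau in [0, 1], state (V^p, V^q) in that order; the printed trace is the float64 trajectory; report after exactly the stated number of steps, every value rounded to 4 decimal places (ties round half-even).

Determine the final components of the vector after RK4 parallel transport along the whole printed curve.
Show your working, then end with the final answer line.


gamma'(tau) = (1/2, -1 + (1/2)*tau); f(tau, V)^k = -Gamma^k_ij(gamma(tau)) gamma'^i(tau) V^j; h = 1/4; intermediate values shown to 6 dp
curve data and Christoffel symbols at the stage parameters:
  tau = 0.000000: gamma = (0.125000, 0.375000), gamma' = (0.500000, -1.000000); Gamma_ppp = 0.588235, Gamma_ppq = 0.000000, Gamma_pqq = 0.000000, Gamma_qpp = 0.000000, Gamma_qpq = 0.000000, Gamma_qqq = 0.000000
  tau = 0.125000: gamma = (0.187500, 0.253906), gamma' = (0.500000, -0.937500); Gamma_ppp = 0.574359, Gamma_ppq = 0.000000, Gamma_pqq = 0.000000, Gamma_qpp = 0.000000, Gamma_qpq = 0.000000, Gamma_qqq = 0.000000
  tau = 0.250000: gamma = (0.250000, 0.140625), gamma' = (0.500000, -0.875000); Gamma_ppp = 0.560510, Gamma_ppq = 0.000000, Gamma_pqq = 0.000000, Gamma_qpp = 0.000000, Gamma_qpq = 0.000000, Gamma_qqq = 0.000000
  tau = 0.375000: gamma = (0.312500, 0.035156), gamma' = (0.500000, -0.812500); Gamma_ppp = 0.546805, Gamma_ppq = 0.000000, Gamma_pqq = 0.000000, Gamma_qpp = 0.000000, Gamma_qpq = 0.000000, Gamma_qqq = 0.000000
  tau = 0.500000: gamma = (0.375000, -0.062500), gamma' = (0.500000, -0.750000); Gamma_ppp = 0.533333, Gamma_ppq = 0.000000, Gamma_pqq = 0.000000, Gamma_qpp = 0.000000, Gamma_qpq = 0.000000, Gamma_qqq = 0.000000
  tau = 0.625000: gamma = (0.437500, -0.152344), gamma' = (0.500000, -0.687500); Gamma_ppp = 0.520156, Gamma_ppq = 0.000000, Gamma_pqq = 0.000000, Gamma_qpp = 0.000000, Gamma_qpq = 0.000000, Gamma_qqq = 0.000000
  tau = 0.750000: gamma = (0.500000, -0.234375), gamma' = (0.500000, -0.625000); Gamma_ppp = 0.507317, Gamma_ppq = 0.000000, Gamma_pqq = 0.000000, Gamma_qpp = 0.000000, Gamma_qpq = 0.000000, Gamma_qqq = 0.000000
  tau = 0.875000: gamma = (0.562500, -0.308594), gamma' = (0.500000, -0.562500); Gamma_ppp = 0.494845, Gamma_ppq = 0.000000, Gamma_pqq = 0.000000, Gamma_qpp = 0.000000, Gamma_qpq = 0.000000, Gamma_qqq = 0.000000
  tau = 1.000000: gamma = (0.625000, -0.375000), gamma' = (0.500000, -0.500000); Gamma_ppp = 0.482759, Gamma_ppq = 0.000000, Gamma_pqq = 0.000000, Gamma_qpp = 0.000000, Gamma_qpq = 0.000000, Gamma_qqq = 0.000000
step 0: V^p = -1.0000, V^q = -0.5000
step 1: k1 = (0.294118, 0.000000), k2 = (0.276621, 0.000000), k3 = (0.277249, 0.000000), k4 = (0.260830, 0.000000); V <- V + (h/6)(k1 + 2k2 + 2k3 + k4): V^p = -0.9307, V^q = -0.5000
step 2: k1 = (0.260839, 0.000000), k2 = (0.245547, 0.000000), k3 = (0.246070, 0.000000), k4 = (0.231788, 0.000000); V <- V + (h/6)(k1 + 2k2 + 2k3 + k4): V^p = -0.8692, V^q = -0.5000
step 3: k1 = (0.231794, 0.000000), k2 = (0.218531, 0.000000), k3 = (0.218962, 0.000000), k4 = (0.206601, 0.000000); V <- V + (h/6)(k1 + 2k2 + 2k3 + k4): V^p = -0.8145, V^q = -0.5000
step 4: k1 = (0.206606, 0.000000), k2 = (0.195137, 0.000000), k3 = (0.195491, 0.000000), k4 = (0.184807, 0.000000); V <- V + (h/6)(k1 + 2k2 + 2k3 + k4): V^p = -0.7656, V^q = -0.5000

Answer: V^p = -0.7656, V^q = -0.5000


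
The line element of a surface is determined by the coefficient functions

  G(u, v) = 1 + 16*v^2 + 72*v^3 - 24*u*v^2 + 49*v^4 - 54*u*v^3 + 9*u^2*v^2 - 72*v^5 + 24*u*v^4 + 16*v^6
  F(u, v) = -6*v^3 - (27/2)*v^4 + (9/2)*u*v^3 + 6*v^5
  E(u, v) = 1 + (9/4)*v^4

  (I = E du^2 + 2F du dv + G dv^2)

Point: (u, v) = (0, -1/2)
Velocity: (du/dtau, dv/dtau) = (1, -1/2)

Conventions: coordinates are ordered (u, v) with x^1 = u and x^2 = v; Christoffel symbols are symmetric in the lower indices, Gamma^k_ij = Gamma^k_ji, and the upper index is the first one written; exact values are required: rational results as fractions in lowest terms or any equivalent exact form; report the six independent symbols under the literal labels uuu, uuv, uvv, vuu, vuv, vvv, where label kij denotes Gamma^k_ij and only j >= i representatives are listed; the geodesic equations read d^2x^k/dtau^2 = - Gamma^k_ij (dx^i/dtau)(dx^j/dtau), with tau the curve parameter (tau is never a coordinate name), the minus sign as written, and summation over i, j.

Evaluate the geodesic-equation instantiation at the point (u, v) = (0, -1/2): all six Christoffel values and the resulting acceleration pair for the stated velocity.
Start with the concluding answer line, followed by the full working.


Answer: Gamma_uuu = 0, Gamma_uuv = -36/109, Gamma_uvv = 192/109, Gamma_vuu = 0, Gamma_vuv = 72/109, Gamma_vvv = -384/109; accelerations (d^2u/dtau^2, d^2v/dtau^2) = (-84/109, 168/109)

E = 73/64, F = -9/32, G = 25/16 at the point
E_u = 0, E_v = -9/8, F_u = -9/16, F_v = 33/8, G_u = 9/4, G_v = -12
EG - F^2 = 109/64;  g^inv = (64/109) * [[25/16, 9/32], [9/32, 73/64]]
first-kind symbols [ij,l] = (1/2)(d_i g_jl + d_j g_il - d_l g_ij): [uu,u] = E_u/2 = 0, [uu,v] = F_u - E_v/2 = 0, [uv,u] = E_v/2 = -9/16, [uv,v] = G_u/2 = 9/8, [vv,u] = F_v - G_u/2 = 3, [vv,v] = G_v/2 = -6
Gamma^u_ij = (G*[ij,u] - F*[ij,v])/(EG - F^2), Gamma^v_ij = (E*[ij,v] - F*[ij,u])/(EG - F^2)
Gamma_uuu = 0, Gamma_uuv = -36/109, Gamma_uvv = 192/109, Gamma_vuu = 0, Gamma_vuv = 72/109, Gamma_vvv = -384/109
d^2u/dtau^2 = -(Gamma_uuu*(1)^2 + 2*Gamma_uuv*(1)*(-1/2) + Gamma_uvv*(-1/2)^2) = -84/109
d^2v/dtau^2 = -(Gamma_vuu*(1)^2 + 2*Gamma_vuv*(1)*(-1/2) + Gamma_vvv*(-1/2)^2) = 168/109


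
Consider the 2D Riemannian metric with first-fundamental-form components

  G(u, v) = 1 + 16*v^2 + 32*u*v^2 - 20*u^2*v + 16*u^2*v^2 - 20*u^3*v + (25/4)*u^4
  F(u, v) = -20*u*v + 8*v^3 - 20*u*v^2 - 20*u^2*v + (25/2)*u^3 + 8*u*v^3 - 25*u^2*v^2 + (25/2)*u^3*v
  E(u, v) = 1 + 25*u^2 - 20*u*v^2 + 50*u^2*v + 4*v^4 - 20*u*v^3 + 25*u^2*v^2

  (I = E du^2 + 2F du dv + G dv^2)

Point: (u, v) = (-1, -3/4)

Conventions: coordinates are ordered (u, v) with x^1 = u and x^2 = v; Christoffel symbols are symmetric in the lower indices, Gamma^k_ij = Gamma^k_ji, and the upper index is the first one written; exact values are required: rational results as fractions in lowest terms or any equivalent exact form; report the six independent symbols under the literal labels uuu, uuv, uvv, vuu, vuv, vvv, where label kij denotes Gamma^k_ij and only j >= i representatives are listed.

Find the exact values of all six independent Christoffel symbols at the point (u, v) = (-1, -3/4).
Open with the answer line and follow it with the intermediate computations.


Answer: Gamma_uuu = -38/165, Gamma_uuv = 304/825, Gamma_uvv = 0, Gamma_vuu = 8/33, Gamma_vuv = -64/165, Gamma_vvv = 0

E = 425/64, F = -95/16, G = 29/4 at the point
E_u = -95/16, E_v = 19/2, F_u = 63/8, F_v = -5, G_u = -10, G_v = 0
EG - F^2 = 825/64;  g^inv = (64/825) * [[29/4, 95/16], [95/16, 425/64]]
first-kind symbols [ij,l] = (1/2)(d_i g_jl + d_j g_il - d_l g_ij): [uu,u] = E_u/2 = -95/32, [uu,v] = F_u - E_v/2 = 25/8, [uv,u] = E_v/2 = 19/4, [uv,v] = G_u/2 = -5, [vv,u] = F_v - G_u/2 = 0, [vv,v] = G_v/2 = 0
Gamma^u_ij = (G*[ij,u] - F*[ij,v])/(EG - F^2), Gamma^v_ij = (E*[ij,v] - F*[ij,u])/(EG - F^2)


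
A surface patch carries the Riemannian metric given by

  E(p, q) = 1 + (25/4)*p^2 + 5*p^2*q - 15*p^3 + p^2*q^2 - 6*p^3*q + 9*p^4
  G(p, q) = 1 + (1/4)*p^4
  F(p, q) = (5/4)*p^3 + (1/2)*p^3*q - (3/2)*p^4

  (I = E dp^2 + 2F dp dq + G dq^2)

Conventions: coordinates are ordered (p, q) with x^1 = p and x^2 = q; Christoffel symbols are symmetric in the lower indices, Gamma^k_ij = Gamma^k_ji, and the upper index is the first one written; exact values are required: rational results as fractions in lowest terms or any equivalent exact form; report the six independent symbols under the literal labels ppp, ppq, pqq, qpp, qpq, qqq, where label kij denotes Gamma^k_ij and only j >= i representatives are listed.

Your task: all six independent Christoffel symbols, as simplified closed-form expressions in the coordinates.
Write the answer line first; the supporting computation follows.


Answer: Gamma_ppp = (72*p^3 - 36*p^2*q - 90*p^2 + 4*p*q^2 + 20*p*q + 25*p)/(37*p^4 - 24*p^3*q - 60*p^3 + 4*p^2*q^2 + 20*p^2*q + 25*p^2 + 4), Gamma_ppq = (-12*p^3 + 4*p^2*q + 10*p^2)/(37*p^4 - 24*p^3*q - 60*p^3 + 4*p^2*q^2 + 20*p^2*q + 25*p^2 + 4), Gamma_pqq = 0, Gamma_qpp = (-12*p^3 + 2*p^2*q + 5*p^2)/(37*p^4 - 24*p^3*q - 60*p^3 + 4*p^2*q^2 + 20*p^2*q + 25*p^2 + 4), Gamma_qpq = 2*p^3/(37*p^4 - 24*p^3*q - 60*p^3 + 4*p^2*q^2 + 20*p^2*q + 25*p^2 + 4), Gamma_qqq = 0

E = 1 + (25/4)*p^2 + 5*p^2*q - 15*p^3 + p^2*q^2 - 6*p^3*q + 9*p^4; F = (5/4)*p^3 + (1/2)*p^3*q - (3/2)*p^4; G = 1 + (1/4)*p^4
Gamma^k_ij = (1/2) g^{kl} (d_i g_jl + d_j g_il - d_l g_ij), with g^inv = (1/(EG-F^2)) [[G, -F], [-F, E]]
first partials: E_p = (25/2)*p + 10*p*q - 45*p^2 + 2*p*q^2 - 18*p^2*q + 36*p^3, E_q = 5*p^2 + 2*p^2*q - 6*p^3, F_p = (15/4)*p^2 + (3/2)*p^2*q - 6*p^3, F_q = (1/2)*p^3, G_p = p^3, G_q = 0
D = EG - F^2 = 1 + (25/4)*p^2 + 5*p^2*q - 15*p^3 + p^2*q^2 - 6*p^3*q + (37/4)*p^4
expanded: Gamma^p_pp = (G E_p - 2F F_p + F E_q)/(2D), Gamma^p_pq = (G E_q - F G_p)/(2D), Gamma^p_qq = (2G F_q - G G_p - F G_q)/(2D), Gamma^q_pp = (2E F_p - E E_q - F E_p)/(2D), Gamma^q_pq = (E G_p - F E_q)/(2D), Gamma^q_qq = (E G_q - 2F F_q + F G_p)/(2D); substitute and cancel common factors


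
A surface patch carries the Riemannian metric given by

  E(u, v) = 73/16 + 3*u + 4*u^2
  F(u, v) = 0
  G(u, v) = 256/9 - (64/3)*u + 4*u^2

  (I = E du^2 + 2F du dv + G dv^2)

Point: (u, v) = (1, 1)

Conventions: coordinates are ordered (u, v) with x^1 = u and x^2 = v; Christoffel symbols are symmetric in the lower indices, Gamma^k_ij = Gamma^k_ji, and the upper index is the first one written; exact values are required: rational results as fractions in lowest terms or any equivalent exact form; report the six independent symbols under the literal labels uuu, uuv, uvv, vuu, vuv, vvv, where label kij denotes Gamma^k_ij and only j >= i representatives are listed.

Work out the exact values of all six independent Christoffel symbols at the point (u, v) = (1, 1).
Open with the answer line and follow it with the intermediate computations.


Answer: Gamma_uuu = 88/185, Gamma_uuv = 0, Gamma_uvv = 64/111, Gamma_vuu = 0, Gamma_vuv = -3/5, Gamma_vvv = 0

E = 185/16, F = 0, G = 100/9 at the point
E_u = 11, E_v = 0, F_u = 0, F_v = 0, G_u = -40/3, G_v = 0
EG - F^2 = 4625/36;  g^inv = (36/4625) * [[100/9, 0], [0, 185/16]]
first-kind symbols [ij,l] = (1/2)(d_i g_jl + d_j g_il - d_l g_ij): [uu,u] = E_u/2 = 11/2, [uu,v] = F_u - E_v/2 = 0, [uv,u] = E_v/2 = 0, [uv,v] = G_u/2 = -20/3, [vv,u] = F_v - G_u/2 = 20/3, [vv,v] = G_v/2 = 0
Gamma^u_ij = (G*[ij,u] - F*[ij,v])/(EG - F^2), Gamma^v_ij = (E*[ij,v] - F*[ij,u])/(EG - F^2)


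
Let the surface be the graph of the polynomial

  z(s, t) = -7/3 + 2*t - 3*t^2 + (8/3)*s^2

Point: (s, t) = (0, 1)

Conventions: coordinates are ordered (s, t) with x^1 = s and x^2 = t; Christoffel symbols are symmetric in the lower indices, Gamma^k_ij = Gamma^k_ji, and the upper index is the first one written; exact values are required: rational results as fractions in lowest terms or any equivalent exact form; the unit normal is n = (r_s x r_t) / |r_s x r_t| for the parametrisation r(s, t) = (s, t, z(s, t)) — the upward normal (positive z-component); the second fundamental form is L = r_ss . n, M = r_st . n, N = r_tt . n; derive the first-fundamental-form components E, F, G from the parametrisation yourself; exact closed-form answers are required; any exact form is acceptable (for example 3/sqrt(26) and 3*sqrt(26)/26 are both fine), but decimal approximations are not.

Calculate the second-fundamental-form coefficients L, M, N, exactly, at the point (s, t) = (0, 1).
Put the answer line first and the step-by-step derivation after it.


Answer: L = 16*sqrt(17)/51, M = 0, N = -6*sqrt(17)/17

z_s = 0, z_t = -4, z_ss = 16/3, z_st = 0, z_tt = -6
E = 1, F = 0, G = 17; answer radicand W^2 = 17
unnormalised second-form numerators: l = 16/3, m = 0, n = -6; L = l/sqrt(17), and similarly M = m/sqrt(W^2), N = n/sqrt(W^2)


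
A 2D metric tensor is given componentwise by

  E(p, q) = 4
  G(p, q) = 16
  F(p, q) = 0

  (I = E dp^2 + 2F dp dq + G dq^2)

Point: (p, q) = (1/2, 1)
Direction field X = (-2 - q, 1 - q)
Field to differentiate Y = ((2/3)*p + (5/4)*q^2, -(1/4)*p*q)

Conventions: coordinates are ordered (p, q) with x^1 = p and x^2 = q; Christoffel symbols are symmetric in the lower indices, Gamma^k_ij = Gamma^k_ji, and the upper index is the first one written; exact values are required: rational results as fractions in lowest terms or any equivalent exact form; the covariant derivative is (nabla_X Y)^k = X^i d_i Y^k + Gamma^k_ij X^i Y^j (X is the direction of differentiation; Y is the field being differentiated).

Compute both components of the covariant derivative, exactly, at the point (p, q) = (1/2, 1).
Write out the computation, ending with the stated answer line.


E = 4, F = 0, G = 16 at the point
E_p = 0, E_q = 0, F_p = 0, F_q = 0, G_p = 0, G_q = 0
EG - F^2 = 64;  g^inv = (1/64) * [[16, 0], [0, 4]]
first-kind symbols [ij,l] = (1/2)(d_i g_jl + d_j g_il - d_l g_ij): [pp,p] = E_p/2 = 0, [pp,q] = F_p - E_q/2 = 0, [pq,p] = E_q/2 = 0, [pq,q] = G_p/2 = 0, [qq,p] = F_q - G_p/2 = 0, [qq,q] = G_q/2 = 0
Gamma^p_ij = (G*[ij,p] - F*[ij,q])/(EG - F^2), Gamma^q_ij = (E*[ij,q] - F*[ij,p])/(EG - F^2)
Gamma_ppp = 0, Gamma_ppq = 0, Gamma_pqq = 0, Gamma_qpp = 0, Gamma_qpq = 0, Gamma_qqq = 0
X = (-3, 0), Y = (19/12, -1/8) at the point

Answer: (nabla_X Y)^p = -2, (nabla_X Y)^q = 3/4


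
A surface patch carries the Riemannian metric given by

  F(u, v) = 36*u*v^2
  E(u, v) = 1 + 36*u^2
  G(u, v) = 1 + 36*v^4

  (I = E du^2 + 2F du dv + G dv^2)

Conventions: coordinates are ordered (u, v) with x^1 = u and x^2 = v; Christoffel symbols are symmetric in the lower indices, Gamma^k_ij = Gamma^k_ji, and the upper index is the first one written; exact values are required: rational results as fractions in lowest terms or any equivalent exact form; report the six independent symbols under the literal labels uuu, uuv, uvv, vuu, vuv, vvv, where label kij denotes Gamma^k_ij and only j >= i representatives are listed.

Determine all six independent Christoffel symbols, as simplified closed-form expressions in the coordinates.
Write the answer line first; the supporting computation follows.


Answer: Gamma_uuu = 36*u/(36*u^2 + 36*v^4 + 1), Gamma_uuv = 0, Gamma_uvv = 72*u*v/(36*u^2 + 36*v^4 + 1), Gamma_vuu = 36*v^2/(36*u^2 + 36*v^4 + 1), Gamma_vuv = 0, Gamma_vvv = 72*v^3/(36*u^2 + 36*v^4 + 1)

E = 1 + 36*u^2; F = 36*u*v^2; G = 1 + 36*v^4
Gamma^k_ij = (1/2) g^{kl} (d_i g_jl + d_j g_il - d_l g_ij), with g^inv = (1/(EG-F^2)) [[G, -F], [-F, E]]
first partials: E_u = 72*u, E_v = 0, F_u = 36*v^2, F_v = 72*u*v, G_u = 0, G_v = 144*v^3
D = EG - F^2 = 1 + 36*u^2 + 36*v^4
expanded: Gamma^u_uu = (G E_u - 2F F_u + F E_v)/(2D), Gamma^u_uv = (G E_v - F G_u)/(2D), Gamma^u_vv = (2G F_v - G G_u - F G_v)/(2D), Gamma^v_uu = (2E F_u - E E_v - F E_u)/(2D), Gamma^v_uv = (E G_u - F E_v)/(2D), Gamma^v_vv = (E G_v - 2F F_v + F G_u)/(2D); substitute and cancel common factors


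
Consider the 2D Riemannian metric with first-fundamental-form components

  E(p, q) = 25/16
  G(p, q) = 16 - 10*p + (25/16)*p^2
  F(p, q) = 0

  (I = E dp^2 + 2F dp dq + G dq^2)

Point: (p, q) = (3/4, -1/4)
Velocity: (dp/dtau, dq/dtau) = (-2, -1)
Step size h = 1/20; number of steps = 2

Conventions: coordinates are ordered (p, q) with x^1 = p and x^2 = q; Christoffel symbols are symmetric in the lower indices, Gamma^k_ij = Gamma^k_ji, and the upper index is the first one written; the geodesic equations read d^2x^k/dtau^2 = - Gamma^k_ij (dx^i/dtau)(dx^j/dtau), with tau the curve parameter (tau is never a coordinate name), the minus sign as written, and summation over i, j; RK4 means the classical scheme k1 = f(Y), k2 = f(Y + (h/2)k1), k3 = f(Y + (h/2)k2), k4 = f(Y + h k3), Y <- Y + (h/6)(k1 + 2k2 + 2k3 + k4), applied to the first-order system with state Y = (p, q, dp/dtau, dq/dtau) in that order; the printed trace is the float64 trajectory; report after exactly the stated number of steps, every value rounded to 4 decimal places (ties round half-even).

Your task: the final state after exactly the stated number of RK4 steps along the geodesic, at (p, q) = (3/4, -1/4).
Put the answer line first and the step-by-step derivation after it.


Answer: p = 0.5387, q = -0.3422, dp/dtau = -2.2171, dq/dtau = -0.8475

f(Y) = (dp/dtau, dq/dtau, -Gamma^p_ij Y'^i Y'^j, -Gamma^q_ij Y'^i Y'^j) with the Gammas evaluated at the stage position; h = 0.050000; intermediate values shown to 6 dp
step 0: p = 0.7500, q = -0.2500, dp/dtau = -2.0000, dq/dtau = -1.0000
step 1:
  k1: at (p, q) = (0.750000, -0.250000), (dp/dtau, dq/dtau) = (-2.000000, -1.000000); Gamma_ppp = 0.000000, Gamma_ppq = 0.000000, Gamma_pqq = 2.450000, Gamma_qpp = 0.000000, Gamma_qpq = -0.408163, Gamma_qqq = 0.000000; k1 = (-2.000000, -1.000000, -2.450000, 1.632653)
  k2: at (p, q) = (0.700000, -0.275000), (dp/dtau, dq/dtau) = (-2.061250, -0.959184); Gamma_ppp = 0.000000, Gamma_ppq = 0.000000, Gamma_pqq = 2.500000, Gamma_qpp = 0.000000, Gamma_qpq = -0.400000, Gamma_qqq = 0.000000; k2 = (-2.061250, -0.959184, -2.300083, 1.581694)
  k3: at (p, q) = (0.698469, -0.273980), (dp/dtau, dq/dtau) = (-2.057502, -0.960458); Gamma_ppp = 0.000000, Gamma_ppq = 0.000000, Gamma_pqq = 2.501531, Gamma_qpp = 0.000000, Gamma_qpq = -0.399755, Gamma_qqq = 0.000000; k3 = (-2.057502, -0.960458, -2.307610, 1.579947)
  k4: at (p, q) = (0.647125, -0.298023), (dp/dtau, dq/dtau) = (-2.115380, -0.921003); Gamma_ppp = 0.000000, Gamma_ppq = 0.000000, Gamma_pqq = 2.552875, Gamma_qpp = 0.000000, Gamma_qpq = -0.391715, Gamma_qqq = 0.000000; k4 = (-2.115380, -0.921003, -2.165466, 1.526335)
  Y <- Y + (h/6)(k1 + 2k2 + 2k3 + k4): p = 0.6471, q = -0.2980, dp/dtau = -2.1153, dq/dtau = -0.9210
step 2:
  k1: at (p, q) = (0.647059, -0.298002), (dp/dtau, dq/dtau) = (-2.115257, -0.920981); Gamma_ppp = 0.000000, Gamma_ppq = 0.000000, Gamma_pqq = 2.552941, Gamma_qpp = 0.000000, Gamma_qpq = -0.391705, Gamma_qqq = 0.000000; k1 = (-2.115257, -0.920981, -2.165420, 1.526171)
  k2: at (p, q) = (0.594178, -0.321027), (dp/dtau, dq/dtau) = (-2.169393, -0.882827); Gamma_ppp = 0.000000, Gamma_ppq = 0.000000, Gamma_pqq = 2.605822, Gamma_qpp = 0.000000, Gamma_qpq = -0.383756, Gamma_qqq = 0.000000; k2 = (-2.169393, -0.882827, -2.030934, 1.469938)
  k3: at (p, q) = (0.592824, -0.320073), (dp/dtau, dq/dtau) = (-2.166030, -0.884233); Gamma_ppp = 0.000000, Gamma_ppq = 0.000000, Gamma_pqq = 2.607176, Gamma_qpp = 0.000000, Gamma_qpq = -0.383557, Gamma_qqq = 0.000000; k3 = (-2.166030, -0.884233, -2.038465, 1.469234)
  k4: at (p, q) = (0.538758, -0.342214), (dp/dtau, dq/dtau) = (-2.217180, -0.847519); Gamma_ppp = 0.000000, Gamma_ppq = 0.000000, Gamma_pqq = 2.661242, Gamma_qpp = 0.000000, Gamma_qpq = -0.375764, Gamma_qqq = 0.000000; k4 = (-2.217180, -0.847519, -1.911541, 1.412200)
  Y <- Y + (h/6)(k1 + 2k2 + 2k3 + k4): p = 0.5387, q = -0.3422, dp/dtau = -2.2171, dq/dtau = -0.8475


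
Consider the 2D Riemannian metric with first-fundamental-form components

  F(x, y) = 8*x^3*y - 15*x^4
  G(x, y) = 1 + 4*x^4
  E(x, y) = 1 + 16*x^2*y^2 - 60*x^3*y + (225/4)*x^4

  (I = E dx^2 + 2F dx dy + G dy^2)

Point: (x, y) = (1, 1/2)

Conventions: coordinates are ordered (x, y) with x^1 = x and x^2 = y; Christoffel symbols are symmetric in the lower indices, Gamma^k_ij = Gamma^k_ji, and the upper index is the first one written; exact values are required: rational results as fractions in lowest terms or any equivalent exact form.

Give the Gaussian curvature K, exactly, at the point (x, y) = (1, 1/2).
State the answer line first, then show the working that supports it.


Answer: K = -256/19881

E = 125/4, F = -11, G = 5, EG - F^2 = 141/4 at the point
E_x = 143, E_y = -44, F_x = -48, F_y = 8, G_x = 16, G_y = 0
E_yy = 32, F_xy = 24, G_xx = 48
Brioschi: K = (det M1 - det M2) / (EG - F^2)^2 with the standard first/second-derivative matrices M1, M2.
M1 = [[-E_yy/2 + F_xy - G_xx/2, E_x/2, F_x - E_y/2], [F_y - G_x/2, E, F], [G_y/2, F, G]] = [[-16, 143/2, -26], [0, 125/4, -11], [0, -11, 5]]; det M1 = -564
M2 = [[0, E_y/2, G_x/2], [E_y/2, E, F], [G_x/2, F, G]] = [[0, -22, 8], [-22, 125/4, -11], [8, -11, 5]]; det M2 = -548
det M1 - det M2 = -16; K = -16 / (141/4)^2 = -256/19881


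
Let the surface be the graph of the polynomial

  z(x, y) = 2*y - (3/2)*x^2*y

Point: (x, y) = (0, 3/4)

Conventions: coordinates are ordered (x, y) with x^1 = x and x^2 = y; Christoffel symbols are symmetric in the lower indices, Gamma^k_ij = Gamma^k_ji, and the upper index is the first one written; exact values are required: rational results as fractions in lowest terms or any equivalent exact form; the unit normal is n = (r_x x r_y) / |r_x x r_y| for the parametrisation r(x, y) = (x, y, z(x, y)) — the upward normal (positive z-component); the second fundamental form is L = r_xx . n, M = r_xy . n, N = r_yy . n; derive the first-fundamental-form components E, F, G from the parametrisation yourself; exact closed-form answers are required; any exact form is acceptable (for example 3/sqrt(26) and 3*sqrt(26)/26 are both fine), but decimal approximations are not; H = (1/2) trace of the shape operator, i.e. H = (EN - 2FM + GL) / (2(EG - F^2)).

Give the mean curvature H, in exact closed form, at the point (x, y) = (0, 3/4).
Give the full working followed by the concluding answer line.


z_x = 0, z_y = 2, z_xx = -9/4, z_xy = 0, z_yy = 0
E = 1, F = 0, G = 5; answer radicand W^2 = 5
unnormalised second-form numerators: l = -9/4, m = 0, n = 0; L = l/sqrt(5), and similarly M = m/sqrt(W^2), N = n/sqrt(W^2)
H = (E*n - 2*F*m + G*l) / (2*(EG - F^2)*sqrt(W^2)); E*n - 2*F*m + G*l = -45/4, EG - F^2 = 5, so H = (-9/8)/sqrt(5)

Answer: H = -9*sqrt(5)/40


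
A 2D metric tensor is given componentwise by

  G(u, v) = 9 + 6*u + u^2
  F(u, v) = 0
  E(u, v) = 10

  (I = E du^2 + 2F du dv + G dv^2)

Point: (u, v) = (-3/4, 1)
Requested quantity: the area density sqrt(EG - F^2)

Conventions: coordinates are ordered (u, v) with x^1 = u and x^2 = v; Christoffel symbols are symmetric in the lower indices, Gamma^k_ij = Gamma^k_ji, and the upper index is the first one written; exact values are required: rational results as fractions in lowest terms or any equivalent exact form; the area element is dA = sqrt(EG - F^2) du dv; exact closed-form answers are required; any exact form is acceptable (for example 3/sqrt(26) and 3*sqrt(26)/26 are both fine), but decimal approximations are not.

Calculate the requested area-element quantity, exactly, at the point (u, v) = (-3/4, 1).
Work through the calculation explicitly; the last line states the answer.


E = 10, F = 0, G = 81/16; EG - F^2 = 405/8

Answer: sqrt(EG - F^2) = 9*sqrt(10)/4


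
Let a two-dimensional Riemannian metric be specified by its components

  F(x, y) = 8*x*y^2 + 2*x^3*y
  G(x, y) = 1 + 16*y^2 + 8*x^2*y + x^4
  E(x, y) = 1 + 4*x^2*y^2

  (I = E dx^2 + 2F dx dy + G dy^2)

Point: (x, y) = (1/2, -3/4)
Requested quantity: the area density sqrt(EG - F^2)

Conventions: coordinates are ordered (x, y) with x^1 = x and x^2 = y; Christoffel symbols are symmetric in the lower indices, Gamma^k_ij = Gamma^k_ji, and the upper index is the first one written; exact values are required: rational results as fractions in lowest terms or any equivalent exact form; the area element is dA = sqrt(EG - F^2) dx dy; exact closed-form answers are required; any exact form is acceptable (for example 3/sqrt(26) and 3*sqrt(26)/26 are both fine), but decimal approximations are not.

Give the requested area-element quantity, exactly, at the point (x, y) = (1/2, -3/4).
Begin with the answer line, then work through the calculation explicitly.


Answer: sqrt(EG - F^2) = sqrt(146)/4

E = 25/16, F = 33/16, G = 137/16; EG - F^2 = 73/8


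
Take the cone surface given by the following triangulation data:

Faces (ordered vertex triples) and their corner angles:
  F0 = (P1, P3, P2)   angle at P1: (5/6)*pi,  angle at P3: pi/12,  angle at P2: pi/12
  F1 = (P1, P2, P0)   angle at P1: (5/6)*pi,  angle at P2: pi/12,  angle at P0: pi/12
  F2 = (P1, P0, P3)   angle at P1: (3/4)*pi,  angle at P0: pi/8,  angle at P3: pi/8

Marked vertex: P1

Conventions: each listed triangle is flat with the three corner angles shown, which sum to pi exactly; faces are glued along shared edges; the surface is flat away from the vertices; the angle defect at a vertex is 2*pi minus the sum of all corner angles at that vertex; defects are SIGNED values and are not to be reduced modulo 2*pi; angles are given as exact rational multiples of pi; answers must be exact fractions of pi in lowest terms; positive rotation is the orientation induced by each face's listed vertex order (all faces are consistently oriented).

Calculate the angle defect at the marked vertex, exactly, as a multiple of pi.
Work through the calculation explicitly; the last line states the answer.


Sum of corner angles at P1: (29/12)*pi
defect = 2*pi - (29/12)*pi

Answer: defect(P1) = (-5/12)*pi


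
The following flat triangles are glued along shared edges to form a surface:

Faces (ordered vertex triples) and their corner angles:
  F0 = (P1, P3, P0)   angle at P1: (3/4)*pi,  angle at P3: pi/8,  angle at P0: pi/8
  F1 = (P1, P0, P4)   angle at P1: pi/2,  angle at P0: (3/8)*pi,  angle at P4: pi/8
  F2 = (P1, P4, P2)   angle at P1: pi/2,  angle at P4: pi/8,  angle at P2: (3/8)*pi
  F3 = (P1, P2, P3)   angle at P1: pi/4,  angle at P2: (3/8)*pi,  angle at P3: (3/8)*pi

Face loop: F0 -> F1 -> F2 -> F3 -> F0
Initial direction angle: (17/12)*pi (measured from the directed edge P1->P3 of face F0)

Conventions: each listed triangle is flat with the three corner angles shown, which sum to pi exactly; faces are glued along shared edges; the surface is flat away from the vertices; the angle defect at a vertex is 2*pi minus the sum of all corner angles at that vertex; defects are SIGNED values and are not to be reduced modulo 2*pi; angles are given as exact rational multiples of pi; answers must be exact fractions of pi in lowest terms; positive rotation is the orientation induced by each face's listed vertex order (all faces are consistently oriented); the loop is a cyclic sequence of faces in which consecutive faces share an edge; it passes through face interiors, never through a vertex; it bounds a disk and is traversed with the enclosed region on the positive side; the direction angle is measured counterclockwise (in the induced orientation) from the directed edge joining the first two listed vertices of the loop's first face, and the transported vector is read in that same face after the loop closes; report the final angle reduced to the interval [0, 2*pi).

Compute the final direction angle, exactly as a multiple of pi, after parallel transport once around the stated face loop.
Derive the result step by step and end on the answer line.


enclosed vertex P1: corner angles sum to 2*pi, defect = 2*pi - 2*pi = 0
holonomy = initial angle + sum of enclosed defects (mod 2*pi), positive in the induced orientation
final angle = (17/12)*pi + 0 = (17/12)*pi (mod 2*pi)

Answer: final direction angle = (17/12)*pi
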